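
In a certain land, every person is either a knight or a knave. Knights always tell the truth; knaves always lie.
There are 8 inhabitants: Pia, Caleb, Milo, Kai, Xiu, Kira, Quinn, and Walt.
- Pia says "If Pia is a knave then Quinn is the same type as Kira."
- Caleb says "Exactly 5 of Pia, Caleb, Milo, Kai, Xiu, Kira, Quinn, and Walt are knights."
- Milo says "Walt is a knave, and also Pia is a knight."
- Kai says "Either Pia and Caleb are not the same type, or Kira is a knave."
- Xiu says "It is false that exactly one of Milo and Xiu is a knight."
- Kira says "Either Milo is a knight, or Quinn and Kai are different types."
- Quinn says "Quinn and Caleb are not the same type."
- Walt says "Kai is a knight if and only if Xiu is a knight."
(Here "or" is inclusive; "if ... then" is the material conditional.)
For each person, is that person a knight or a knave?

Pia (knight): "if Pia is a knave then Quinn is the same type as Kira" — True. ✓
Caleb (knave): "exactly 5 of Pia, Caleb, Milo, Kai, Xiu, Kira, Quinn, and Walt are knights" — false. ✓
Milo is a knight, so "Walt is a knave, and also Pia is a knight" must be True — and it is.
Kai is a knight, so "either Pia and Caleb are not the same type, or Kira is a knave" must be True — and it is.
Xiu is a knave, so "it is false that exactly one of Milo and Xiu is a knight" must be false — and it is.
Kira is a knight; "either Milo is a knight, or Quinn and Kai are different types" is True, as required.
Quinn is a knave; "Quinn and Caleb are not the same type" is false, as required.
Walt is a knave, so "Kai is a knight if and only if Xiu is a knight" must be false — and it is.

Knights: Pia, Milo, Kai, and Kira. Knaves: Caleb, Xiu, Quinn, and Walt.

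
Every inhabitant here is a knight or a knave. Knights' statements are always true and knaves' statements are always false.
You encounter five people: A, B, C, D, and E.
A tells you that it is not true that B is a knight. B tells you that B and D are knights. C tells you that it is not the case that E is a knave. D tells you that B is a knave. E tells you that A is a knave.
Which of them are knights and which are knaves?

Suppose A is a knave. Then A's statement "it is not true that B is a knight" would have to be false. Checking the 16 ways to assign the others, none is consistent with every speaker.
(For instance, with B=knave, C=knave, D=knight, E=knave, A's claim "it is not true that B is a knight" comes out true where it would need to be false.)
So A must be a knight, making "it is not true that B is a knight" true. Taking A=knight, B=knave, C=knave, D=knight, E=knave, each remaining statement checks out:
  B (knave): "B and D are knights" — false. ✓
  C (knave): "it is not the case that E is a knave" — false. ✓
  D (knight): "B is a knave" — true. ✓
  E (knave): "A is a knave" — false. ✓
This is the unique consistent assignment.

A is a knight, B is a knave, C is a knave, D is a knight, and E is a knave.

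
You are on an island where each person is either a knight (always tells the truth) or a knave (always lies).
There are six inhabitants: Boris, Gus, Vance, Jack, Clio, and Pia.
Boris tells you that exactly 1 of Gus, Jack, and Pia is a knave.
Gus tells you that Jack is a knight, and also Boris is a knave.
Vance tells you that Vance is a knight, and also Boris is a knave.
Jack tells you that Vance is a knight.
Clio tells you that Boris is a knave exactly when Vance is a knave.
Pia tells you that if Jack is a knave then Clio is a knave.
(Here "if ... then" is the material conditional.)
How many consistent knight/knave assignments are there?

2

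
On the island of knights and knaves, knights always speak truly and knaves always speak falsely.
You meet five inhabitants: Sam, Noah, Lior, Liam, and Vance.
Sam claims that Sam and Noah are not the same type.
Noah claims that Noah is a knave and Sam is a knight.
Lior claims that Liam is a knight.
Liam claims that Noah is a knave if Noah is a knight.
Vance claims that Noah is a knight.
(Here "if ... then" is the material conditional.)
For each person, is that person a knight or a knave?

Sam is a knave, Noah is a knave, Lior is a knight, Liam is a knight, and Vance is a knave.

Since Sam is a knave, "Sam and Noah are not the same type" needs to be False, which holds.
As a knave, Noah's statement "Noah is a knave and Sam is a knight" should be False; it is.
Since Lior is a knight, "Liam is a knight" needs to be true, which holds.
Liam is a knight, and the claim "Noah is a knave if Noah is a knight" is indeed true.
Vance is a knave, and the claim "Noah is a knight" is indeed False.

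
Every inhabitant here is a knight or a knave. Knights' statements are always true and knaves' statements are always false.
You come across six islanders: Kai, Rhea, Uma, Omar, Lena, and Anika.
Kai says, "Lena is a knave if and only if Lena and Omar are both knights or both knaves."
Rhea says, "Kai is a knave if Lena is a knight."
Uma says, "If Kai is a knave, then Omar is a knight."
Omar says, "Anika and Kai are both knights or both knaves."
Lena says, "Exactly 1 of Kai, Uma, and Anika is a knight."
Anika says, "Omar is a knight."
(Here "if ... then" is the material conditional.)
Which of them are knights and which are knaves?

Kai is a knight, so "Lena is a knave if and only if Lena and Omar are both knights or both knaves" must be true — and it is.
Rhea (knight): "Kai is a knave if Lena is a knight" — true. ✓
Uma is a knight, so "if Kai is a knave, then Omar is a knight" must be true — and it is.
As a knave, Omar's statement "Anika and Kai are both knights or both knaves" should be false; it is.
Lena is a knave, so "exactly 1 of Kai, Uma, and Anika is a knight" must be false — and it is.
Anika is a knave, so "Omar is a knight" must be false — and it is.

Kai is a knight, Rhea is a knight, Uma is a knight, Omar is a knave, Lena is a knave, and Anika is a knave.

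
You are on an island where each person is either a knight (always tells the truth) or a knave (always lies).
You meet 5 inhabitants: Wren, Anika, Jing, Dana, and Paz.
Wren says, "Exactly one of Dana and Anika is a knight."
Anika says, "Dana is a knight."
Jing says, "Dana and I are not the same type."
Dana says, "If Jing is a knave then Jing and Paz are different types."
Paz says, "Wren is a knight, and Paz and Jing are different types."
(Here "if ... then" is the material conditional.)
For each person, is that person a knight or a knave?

Suppose Wren is a knight. Then Wren's statement "exactly one of Dana and Anika is a knight" would have to be true. Checking the 16 ways to assign the others, none is consistent with every speaker.
(For instance, with Anika=knave, Jing=knave, Dana=knave, Paz=knave, Wren's claim "exactly one of Dana and Anika is a knight" comes out false where it would need to be true.)
So Wren must be a knave, making "exactly one of Dana and Anika is a knight" false. Taking Wren=knave, Anika=knave, Jing=knave, Dana=knave, Paz=knave, each remaining statement checks out:
  Anika (knave): "Dana is a knight" — false. ✓
  Jing (knave): "Dana and I are not the same type" — false. ✓
  Dana (knave): "if Jing is a knave then Jing and Paz are different types" — false. ✓
  Paz (knave): "Wren is a knight, and Paz and Jing are different types" — false. ✓
This is the unique consistent assignment.

Wren is a knave, Anika is a knave, Jing is a knave, Dana is a knave, and Paz is a knave.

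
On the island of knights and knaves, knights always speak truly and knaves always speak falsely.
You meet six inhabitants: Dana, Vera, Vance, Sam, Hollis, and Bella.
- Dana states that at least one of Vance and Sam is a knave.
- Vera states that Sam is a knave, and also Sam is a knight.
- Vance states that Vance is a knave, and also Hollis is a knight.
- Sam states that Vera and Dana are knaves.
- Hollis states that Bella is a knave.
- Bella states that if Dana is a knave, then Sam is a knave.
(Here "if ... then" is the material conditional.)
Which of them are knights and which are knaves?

Knights: Dana and Bella. Knaves: Vera, Vance, Sam, and Hollis.

Dana (knight): "at least one of Vance and Sam is a knave" — true. ✓
Since Vera is a knave, "Sam is a knave, and also Sam is a knight" needs to be false, which holds.
Vance is a knave, and the claim "Vance is a knave, and also Hollis is a knight" is indeed false.
As a knave, Sam's statement "Vera and Dana are knaves" should be false; it is.
Hollis is a knave, so "Bella is a knave" must be false — and it is.
Bella (knight): "if Dana is a knave, then Sam is a knave" — true. ✓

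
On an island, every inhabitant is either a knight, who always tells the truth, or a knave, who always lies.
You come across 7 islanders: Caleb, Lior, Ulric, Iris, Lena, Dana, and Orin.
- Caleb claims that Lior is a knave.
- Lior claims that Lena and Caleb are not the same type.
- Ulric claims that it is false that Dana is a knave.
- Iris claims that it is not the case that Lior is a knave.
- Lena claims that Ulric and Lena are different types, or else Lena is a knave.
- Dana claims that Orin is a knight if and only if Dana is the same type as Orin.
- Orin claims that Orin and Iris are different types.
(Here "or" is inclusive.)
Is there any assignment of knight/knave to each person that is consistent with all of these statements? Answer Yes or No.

Yes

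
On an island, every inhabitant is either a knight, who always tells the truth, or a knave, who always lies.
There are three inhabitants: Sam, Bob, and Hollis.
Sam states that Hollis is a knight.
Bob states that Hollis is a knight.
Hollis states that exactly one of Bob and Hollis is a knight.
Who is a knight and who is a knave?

Sam is a knave, so "Hollis is a knight" must be false — and it is.
Bob (knave): "Hollis is a knight" — false. ✓
As a knave, Hollis's statement "exactly one of Bob and Hollis is a knight" should be false; it is.

Sam is a knave, Bob is a knave, and Hollis is a knave.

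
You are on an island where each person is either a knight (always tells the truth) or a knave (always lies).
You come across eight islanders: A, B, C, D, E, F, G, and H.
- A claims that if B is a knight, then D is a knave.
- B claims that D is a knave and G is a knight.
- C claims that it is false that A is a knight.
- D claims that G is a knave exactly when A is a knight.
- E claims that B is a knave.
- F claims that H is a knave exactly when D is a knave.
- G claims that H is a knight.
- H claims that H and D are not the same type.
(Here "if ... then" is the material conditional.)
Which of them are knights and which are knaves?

A (knight): "if B is a knight, then D is a knave" — True. ✓
B is a knight, and the claim "D is a knave and G is a knight" is indeed True.
As a knave, C's statement "it is false that A is a knight" should be False; it is.
D is a knave, and the claim "G is a knave exactly when A is a knight" is indeed False.
E is a knave, and the claim "B is a knave" is indeed False.
F (knave): "H is a knave exactly when D is a knave" — False. ✓
G is a knight, and the claim "H is a knight" is indeed True.
H is a knight, so "H and D are not the same type" must be True — and it is.

Knights: A, B, G, and H. Knaves: C, D, E, and F.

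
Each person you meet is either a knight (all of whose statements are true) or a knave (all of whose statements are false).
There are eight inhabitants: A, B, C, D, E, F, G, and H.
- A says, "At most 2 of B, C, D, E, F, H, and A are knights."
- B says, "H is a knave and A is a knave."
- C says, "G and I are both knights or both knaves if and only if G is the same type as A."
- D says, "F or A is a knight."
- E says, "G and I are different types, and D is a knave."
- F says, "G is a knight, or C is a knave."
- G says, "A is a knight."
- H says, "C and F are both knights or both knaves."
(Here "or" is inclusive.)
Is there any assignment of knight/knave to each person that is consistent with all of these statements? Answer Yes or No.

Checking all 256 assignments, each has at least one speaker whose statement's truth value contradicts their type.

No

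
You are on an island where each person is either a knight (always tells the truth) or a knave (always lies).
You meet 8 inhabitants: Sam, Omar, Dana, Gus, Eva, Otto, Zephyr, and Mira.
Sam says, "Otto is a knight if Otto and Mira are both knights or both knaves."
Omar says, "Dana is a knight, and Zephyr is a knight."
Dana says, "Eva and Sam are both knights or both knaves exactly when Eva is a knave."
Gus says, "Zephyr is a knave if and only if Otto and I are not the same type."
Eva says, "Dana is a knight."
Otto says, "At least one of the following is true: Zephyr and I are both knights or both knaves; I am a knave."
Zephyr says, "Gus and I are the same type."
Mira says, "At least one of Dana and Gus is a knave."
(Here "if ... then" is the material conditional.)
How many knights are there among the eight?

5

The unique consistent assignment is Sam=knight, Omar=knave, Dana=knave, Gus=knight, Eva=knave, Otto=knight, Zephyr=knight, Mira=knight.
That has 5 knights.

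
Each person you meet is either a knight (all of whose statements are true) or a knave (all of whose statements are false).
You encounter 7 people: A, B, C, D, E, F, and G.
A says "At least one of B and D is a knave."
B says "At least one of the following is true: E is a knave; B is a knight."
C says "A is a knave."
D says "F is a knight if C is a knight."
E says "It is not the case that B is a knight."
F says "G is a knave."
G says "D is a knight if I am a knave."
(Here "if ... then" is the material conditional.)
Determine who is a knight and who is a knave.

A is a knight; "at least one of B and D is a knave" is True, as required.
B is a knave, so "at least one of the following is true: E is a knave; B is a knight" must be false — and it is.
C is a knave, and the claim "A is a knave" is indeed false.
D is a knight; "F is a knight if C is a knight" is True, as required.
E is a knight, so "it is not the case that B is a knight" must be True — and it is.
F (knave): "G is a knave" — false. ✓
G is a knight, so "D is a knight if I am a knave" must be True — and it is.

Knights: A, D, E, and G. Knaves: B, C, and F.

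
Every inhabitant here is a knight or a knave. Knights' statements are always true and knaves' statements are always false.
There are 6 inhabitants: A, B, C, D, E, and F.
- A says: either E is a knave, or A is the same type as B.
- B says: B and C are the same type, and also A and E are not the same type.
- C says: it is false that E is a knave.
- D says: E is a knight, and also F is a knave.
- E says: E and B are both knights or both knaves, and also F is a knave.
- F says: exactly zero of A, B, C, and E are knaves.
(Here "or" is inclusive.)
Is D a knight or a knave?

D is a knight.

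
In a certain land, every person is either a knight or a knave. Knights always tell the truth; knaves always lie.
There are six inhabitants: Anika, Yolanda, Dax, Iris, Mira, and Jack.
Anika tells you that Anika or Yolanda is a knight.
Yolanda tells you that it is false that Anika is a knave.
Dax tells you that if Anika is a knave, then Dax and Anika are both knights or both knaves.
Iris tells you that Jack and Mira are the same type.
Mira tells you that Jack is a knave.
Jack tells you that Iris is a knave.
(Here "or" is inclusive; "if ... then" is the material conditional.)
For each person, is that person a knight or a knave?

Knights: Anika, Yolanda, Dax, and Jack. Knaves: Iris and Mira.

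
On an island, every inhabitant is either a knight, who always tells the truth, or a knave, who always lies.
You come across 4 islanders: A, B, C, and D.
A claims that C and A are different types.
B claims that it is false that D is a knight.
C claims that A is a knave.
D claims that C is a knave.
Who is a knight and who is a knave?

Suppose A is a knave. Then A's statement "C and A are different types" would have to be false. Checking the 8 ways to assign the others, none is consistent with every speaker.
(For instance, with B=knave, C=knave, D=knight, C's claim "A is a knave" comes out true where it would need to be false.)
So A must be a knight, making "C and A are different types" true. Taking A=knight, B=knave, C=knave, D=knight, each remaining statement checks out:
  B (knave): "it is false that D is a knight" — false. ✓
  C (knave): "A is a knave" — false. ✓
  D (knight): "C is a knave" — true. ✓
This is the unique consistent assignment.

A is a knight, B is a knave, C is a knave, and D is a knight.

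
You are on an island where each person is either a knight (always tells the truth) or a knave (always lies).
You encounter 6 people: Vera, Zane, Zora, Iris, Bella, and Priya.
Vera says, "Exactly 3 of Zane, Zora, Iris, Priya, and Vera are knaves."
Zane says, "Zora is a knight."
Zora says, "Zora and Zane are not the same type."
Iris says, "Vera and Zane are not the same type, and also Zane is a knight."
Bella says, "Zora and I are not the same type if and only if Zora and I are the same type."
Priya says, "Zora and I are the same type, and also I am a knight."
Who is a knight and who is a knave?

Vera is a knave, Zane is a knave, Zora is a knave, Iris is a knave, Bella is a knave, and Priya is a knave.

Vera (knave): "exactly 3 of Zane, Zora, Iris, Priya, and Vera are knaves" — False. ✓
Zane is a knave, and the claim "Zora is a knight" is indeed False.
As a knave, Zora's statement "Zora and Zane are not the same type" should be False; it is.
Iris is a knave, so "Vera and Zane are not the same type, and also Zane is a knight" must be False — and it is.
Bella is a knave, and the claim "Zora and I are not the same type if and only if Zora and I are the same type" is indeed False.
As a knave, Priya's statement "Zora and I are the same type, and also I am a knight" should be False; it is.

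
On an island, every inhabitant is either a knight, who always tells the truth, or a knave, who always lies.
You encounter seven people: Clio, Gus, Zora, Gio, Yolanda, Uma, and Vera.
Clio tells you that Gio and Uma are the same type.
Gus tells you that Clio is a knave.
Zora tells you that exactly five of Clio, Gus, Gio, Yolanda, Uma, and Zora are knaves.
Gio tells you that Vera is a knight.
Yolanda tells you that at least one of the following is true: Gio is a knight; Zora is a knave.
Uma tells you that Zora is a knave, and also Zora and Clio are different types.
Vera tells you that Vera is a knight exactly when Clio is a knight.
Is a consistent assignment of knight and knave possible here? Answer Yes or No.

Yes

One consistent assignment: Clio=knight, Gus=knave, Zora=knave, Gio=knight, Yolanda=knight, Uma=knight, Vera=knight.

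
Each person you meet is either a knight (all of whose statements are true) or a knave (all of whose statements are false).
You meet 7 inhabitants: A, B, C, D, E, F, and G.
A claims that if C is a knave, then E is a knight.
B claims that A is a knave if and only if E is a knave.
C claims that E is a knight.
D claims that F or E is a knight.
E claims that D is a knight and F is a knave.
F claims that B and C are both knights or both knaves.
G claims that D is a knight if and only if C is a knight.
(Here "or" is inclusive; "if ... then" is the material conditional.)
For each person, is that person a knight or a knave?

A is a knave, B is a knight, C is a knave, D is a knave, E is a knave, F is a knave, and G is a knight.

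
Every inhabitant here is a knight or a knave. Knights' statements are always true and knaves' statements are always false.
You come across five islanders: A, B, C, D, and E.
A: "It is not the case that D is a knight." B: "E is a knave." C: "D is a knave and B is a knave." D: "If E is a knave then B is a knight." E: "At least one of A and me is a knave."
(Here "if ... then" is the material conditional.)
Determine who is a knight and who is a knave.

A is a knave, B is a knave, C is a knave, D is a knight, and E is a knight.

As a knave, A's statement "it is not the case that D is a knight" should be false; it is.
Since B is a knave, "E is a knave" needs to be false, which holds.
C is a knave, and the claim "D is a knave and B is a knave" is indeed false.
As a knight, D's statement "if E is a knave then B is a knight" should be True; it is.
Since E is a knight, "at least one of A and me is a knave" needs to be True, which holds.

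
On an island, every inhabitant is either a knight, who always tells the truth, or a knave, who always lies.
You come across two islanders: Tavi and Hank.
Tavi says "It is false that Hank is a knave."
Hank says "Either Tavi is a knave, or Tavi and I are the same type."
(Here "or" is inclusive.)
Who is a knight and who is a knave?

Knights: Tavi and Hank. Knaves: none.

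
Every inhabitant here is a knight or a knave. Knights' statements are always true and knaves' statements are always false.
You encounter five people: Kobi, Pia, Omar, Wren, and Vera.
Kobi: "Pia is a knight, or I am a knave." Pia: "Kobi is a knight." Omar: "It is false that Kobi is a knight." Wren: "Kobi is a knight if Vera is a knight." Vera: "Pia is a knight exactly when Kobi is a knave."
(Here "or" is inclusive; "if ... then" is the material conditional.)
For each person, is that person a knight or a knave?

Kobi is a knight, Pia is a knight, Omar is a knave, Wren is a knight, and Vera is a knave.

Suppose Kobi is a knave. Then Kobi's statement "Pia is a knight, or I am a knave" would have to be false. Checking the 16 ways to assign the others, none is consistent with every speaker.
(For instance, with Pia=knight, Omar=knave, Wren=knight, Vera=knave, Kobi's claim "Pia is a knight, or I am a knave" comes out true where it would need to be false.)
So Kobi must be a knight, making "Pia is a knight, or I am a knave" true. Taking Kobi=knight, Pia=knight, Omar=knave, Wren=knight, Vera=knave, each remaining statement checks out:
  Pia (knight): "Kobi is a knight" — true. ✓
  Omar (knave): "it is false that Kobi is a knight" — false. ✓
  Wren (knight): "Kobi is a knight if Vera is a knight" — true. ✓
  Vera (knave): "Pia is a knight exactly when Kobi is a knave" — false. ✓
This is the unique consistent assignment.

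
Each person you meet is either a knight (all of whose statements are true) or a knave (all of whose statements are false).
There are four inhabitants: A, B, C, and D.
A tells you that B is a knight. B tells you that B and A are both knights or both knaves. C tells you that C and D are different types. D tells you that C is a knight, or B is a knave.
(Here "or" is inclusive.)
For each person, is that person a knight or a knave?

A (knight): "B is a knight" — True. ✓
B is a knight; "B and A are both knights or both knaves" is True, as required.
C is a knave, so "C and D are different types" must be False — and it is.
D is a knave, so "C is a knight, or B is a knave" must be False — and it is.

A is a knight, B is a knight, C is a knave, and D is a knave.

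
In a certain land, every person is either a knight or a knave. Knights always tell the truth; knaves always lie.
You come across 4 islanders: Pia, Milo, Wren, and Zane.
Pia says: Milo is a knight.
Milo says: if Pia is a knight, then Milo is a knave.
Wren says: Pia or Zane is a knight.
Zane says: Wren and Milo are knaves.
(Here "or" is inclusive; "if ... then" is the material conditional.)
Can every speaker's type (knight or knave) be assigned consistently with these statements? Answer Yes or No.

No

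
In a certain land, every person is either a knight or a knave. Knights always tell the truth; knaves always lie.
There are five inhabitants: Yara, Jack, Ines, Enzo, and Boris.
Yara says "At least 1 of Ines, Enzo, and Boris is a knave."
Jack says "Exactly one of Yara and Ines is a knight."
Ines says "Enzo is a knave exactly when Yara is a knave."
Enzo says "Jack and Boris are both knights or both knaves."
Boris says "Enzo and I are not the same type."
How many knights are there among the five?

2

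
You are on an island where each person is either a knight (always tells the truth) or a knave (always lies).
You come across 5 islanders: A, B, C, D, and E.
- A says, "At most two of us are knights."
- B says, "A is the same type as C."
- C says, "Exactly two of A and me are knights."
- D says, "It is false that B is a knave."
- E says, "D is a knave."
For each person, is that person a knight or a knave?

A is a knight, B is a knave, C is a knave, D is a knave, and E is a knight.

A is a knight; "at most two of us are knights" is True, as required.
B is a knave, and the claim "A is the same type as C" is indeed false.
C is a knave; "exactly two of A and me are knights" is false, as required.
Since D is a knave, "it is false that B is a knave" needs to be false, which holds.
Since E is a knight, "D is a knave" needs to be True, which holds.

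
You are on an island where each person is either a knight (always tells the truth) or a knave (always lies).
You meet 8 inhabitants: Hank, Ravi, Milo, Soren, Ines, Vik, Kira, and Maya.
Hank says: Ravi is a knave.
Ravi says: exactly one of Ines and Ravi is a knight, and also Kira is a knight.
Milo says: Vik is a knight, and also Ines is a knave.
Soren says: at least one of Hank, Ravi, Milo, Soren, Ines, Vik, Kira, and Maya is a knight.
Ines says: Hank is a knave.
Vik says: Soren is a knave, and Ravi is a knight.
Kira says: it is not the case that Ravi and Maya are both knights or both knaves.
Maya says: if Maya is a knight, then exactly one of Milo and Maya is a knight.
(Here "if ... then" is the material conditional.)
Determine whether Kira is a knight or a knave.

Kira is a knight.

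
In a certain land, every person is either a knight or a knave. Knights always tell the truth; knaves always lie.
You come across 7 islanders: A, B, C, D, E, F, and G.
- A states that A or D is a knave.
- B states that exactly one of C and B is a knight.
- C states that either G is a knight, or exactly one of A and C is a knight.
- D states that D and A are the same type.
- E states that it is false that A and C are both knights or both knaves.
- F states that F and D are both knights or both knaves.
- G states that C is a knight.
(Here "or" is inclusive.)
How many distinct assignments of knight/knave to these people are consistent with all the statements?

0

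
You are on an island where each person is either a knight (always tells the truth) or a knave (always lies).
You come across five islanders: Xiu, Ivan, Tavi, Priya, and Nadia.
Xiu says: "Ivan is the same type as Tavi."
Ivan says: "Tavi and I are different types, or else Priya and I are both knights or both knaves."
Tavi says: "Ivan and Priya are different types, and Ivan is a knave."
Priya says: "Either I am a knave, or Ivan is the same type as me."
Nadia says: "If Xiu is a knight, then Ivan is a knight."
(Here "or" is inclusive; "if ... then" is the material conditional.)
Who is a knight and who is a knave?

Xiu is a knave, Ivan is a knight, Tavi is a knave, Priya is a knight, and Nadia is a knight.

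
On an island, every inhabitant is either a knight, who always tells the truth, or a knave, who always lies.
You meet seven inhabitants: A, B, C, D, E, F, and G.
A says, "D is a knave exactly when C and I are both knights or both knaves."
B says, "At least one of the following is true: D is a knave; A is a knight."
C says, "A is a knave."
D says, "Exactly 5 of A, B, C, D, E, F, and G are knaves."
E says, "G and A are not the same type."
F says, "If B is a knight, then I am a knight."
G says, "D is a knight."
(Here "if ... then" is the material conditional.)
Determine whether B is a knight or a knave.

B is a knight.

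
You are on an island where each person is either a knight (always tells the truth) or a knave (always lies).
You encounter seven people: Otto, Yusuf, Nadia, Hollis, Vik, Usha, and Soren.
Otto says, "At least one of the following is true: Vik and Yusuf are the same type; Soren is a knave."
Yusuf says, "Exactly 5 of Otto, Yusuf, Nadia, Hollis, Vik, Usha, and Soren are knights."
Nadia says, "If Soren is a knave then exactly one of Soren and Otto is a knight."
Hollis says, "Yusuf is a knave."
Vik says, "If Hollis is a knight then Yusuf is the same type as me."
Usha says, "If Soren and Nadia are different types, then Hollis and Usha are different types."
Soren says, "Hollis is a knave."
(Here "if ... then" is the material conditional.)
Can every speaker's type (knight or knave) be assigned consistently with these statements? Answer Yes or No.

No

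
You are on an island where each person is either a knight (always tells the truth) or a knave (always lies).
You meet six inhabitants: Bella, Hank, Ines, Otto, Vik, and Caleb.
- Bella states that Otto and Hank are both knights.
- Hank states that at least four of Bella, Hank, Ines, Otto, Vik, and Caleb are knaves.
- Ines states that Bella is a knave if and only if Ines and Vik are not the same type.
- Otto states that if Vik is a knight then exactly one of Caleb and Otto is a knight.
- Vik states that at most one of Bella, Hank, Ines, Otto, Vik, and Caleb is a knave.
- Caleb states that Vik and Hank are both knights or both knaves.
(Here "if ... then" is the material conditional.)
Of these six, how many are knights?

3

The unique consistent assignment is Bella=knave, Hank=knave, Ines=knight, Otto=knight, Vik=knave, Caleb=knight.
That has 3 knights.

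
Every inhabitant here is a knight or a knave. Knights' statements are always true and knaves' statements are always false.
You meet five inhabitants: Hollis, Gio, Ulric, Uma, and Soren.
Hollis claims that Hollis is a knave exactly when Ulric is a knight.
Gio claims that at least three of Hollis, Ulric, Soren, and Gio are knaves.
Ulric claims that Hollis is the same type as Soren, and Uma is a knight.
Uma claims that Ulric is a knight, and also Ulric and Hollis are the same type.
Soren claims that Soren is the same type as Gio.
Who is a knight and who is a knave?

Suppose Hollis is a knight. Then Hollis's statement "Hollis is a knave exactly when Ulric is a knight" would have to be true. Checking the 16 ways to assign the others, none is consistent with every speaker.
(For instance, with Gio=knight, Ulric=knave, Uma=knave, Soren=knave, Gio's claim "at least three of Hollis, Ulric, Soren, and Gio are knaves" comes out false where it would need to be true.)
So Hollis must be a knave, making "Hollis is a knave exactly when Ulric is a knight" false. Taking Hollis=knave, Gio=knight, Ulric=knave, Uma=knave, Soren=knave, each remaining statement checks out:
  Gio (knight): "at least three of Hollis, Ulric, Soren, and Gio are knaves" — true. ✓
  Ulric (knave): "Hollis is the same type as Soren, and Uma is a knight" — false. ✓
  Uma (knave): "Ulric is a knight, and also Ulric and Hollis are the same type" — false. ✓
  Soren (knave): "Soren is the same type as Gio" — false. ✓
This is the unique consistent assignment.

Hollis is a knave, Gio is a knight, Ulric is a knave, Uma is a knave, and Soren is a knave.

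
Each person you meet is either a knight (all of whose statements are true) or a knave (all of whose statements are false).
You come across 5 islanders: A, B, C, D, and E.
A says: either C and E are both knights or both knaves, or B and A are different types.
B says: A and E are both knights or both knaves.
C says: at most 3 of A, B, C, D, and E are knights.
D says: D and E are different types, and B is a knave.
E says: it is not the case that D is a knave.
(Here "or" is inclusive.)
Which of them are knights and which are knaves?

Knights: A and C. Knaves: B, D, and E.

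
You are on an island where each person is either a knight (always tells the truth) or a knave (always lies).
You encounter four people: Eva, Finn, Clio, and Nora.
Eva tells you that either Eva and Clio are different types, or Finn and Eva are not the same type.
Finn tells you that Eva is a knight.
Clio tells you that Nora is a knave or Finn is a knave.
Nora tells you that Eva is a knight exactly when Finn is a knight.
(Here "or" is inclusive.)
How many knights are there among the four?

The unique consistent assignment is Eva=knight, Finn=knight, Clio=knave, Nora=knight.
That has 3 knights.

3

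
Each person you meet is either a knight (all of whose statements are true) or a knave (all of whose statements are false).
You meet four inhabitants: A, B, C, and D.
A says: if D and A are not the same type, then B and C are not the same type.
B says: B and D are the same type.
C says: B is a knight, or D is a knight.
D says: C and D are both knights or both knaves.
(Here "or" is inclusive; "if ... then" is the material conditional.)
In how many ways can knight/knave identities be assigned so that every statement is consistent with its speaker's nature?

Consistent assignments:
  A=knight, B=knight, C=knight, D=knight
  A=knight, B=knave, C=knight, D=knight
  A=knave, B=knight, C=knight, D=knight

3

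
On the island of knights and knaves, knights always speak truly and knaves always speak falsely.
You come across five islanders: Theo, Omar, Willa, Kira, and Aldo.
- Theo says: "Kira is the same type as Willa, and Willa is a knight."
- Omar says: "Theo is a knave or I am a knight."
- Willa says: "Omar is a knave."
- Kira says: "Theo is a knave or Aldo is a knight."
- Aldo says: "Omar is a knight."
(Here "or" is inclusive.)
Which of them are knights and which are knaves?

Knights: Omar, Kira, and Aldo. Knaves: Theo and Willa.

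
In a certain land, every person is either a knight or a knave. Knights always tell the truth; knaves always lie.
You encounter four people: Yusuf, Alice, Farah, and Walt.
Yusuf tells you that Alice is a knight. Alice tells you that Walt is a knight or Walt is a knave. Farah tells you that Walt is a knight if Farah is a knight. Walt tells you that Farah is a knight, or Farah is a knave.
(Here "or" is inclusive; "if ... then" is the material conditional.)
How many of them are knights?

The unique consistent assignment is Yusuf=knight, Alice=knight, Farah=knight, Walt=knight.
That has 4 knights.

4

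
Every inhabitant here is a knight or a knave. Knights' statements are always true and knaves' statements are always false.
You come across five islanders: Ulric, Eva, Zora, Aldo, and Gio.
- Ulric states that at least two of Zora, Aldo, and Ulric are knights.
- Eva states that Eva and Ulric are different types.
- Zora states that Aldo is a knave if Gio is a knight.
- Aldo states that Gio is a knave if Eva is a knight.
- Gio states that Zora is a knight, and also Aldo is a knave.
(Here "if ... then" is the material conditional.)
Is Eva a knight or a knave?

Eva is a knight.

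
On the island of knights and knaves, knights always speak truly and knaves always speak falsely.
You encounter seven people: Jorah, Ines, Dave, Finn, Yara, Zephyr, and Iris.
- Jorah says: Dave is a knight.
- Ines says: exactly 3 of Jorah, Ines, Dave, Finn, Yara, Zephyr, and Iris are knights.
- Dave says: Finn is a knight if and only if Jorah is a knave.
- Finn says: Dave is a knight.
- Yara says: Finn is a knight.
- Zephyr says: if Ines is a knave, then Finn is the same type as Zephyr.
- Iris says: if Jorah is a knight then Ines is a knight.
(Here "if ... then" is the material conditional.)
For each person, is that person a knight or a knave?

Since Jorah is a knave, "Dave is a knight" needs to be False, which holds.
Ines is a knight; "exactly 3 of Jorah, Ines, Dave, Finn, Yara, Zephyr, and Iris are knights" is True, as required.
As a knave, Dave's statement "Finn is a knight if and only if Jorah is a knave" should be False; it is.
As a knave, Finn's statement "Dave is a knight" should be False; it is.
Since Yara is a knave, "Finn is a knight" needs to be False, which holds.
Since Zephyr is a knight, "if Ines is a knave, then Finn is the same type as Zephyr" needs to be True, which holds.
As a knight, Iris's statement "if Jorah is a knight then Ines is a knight" should be True; it is.

Jorah is a knave, Ines is a knight, Dave is a knave, Finn is a knave, Yara is a knave, Zephyr is a knight, and Iris is a knight.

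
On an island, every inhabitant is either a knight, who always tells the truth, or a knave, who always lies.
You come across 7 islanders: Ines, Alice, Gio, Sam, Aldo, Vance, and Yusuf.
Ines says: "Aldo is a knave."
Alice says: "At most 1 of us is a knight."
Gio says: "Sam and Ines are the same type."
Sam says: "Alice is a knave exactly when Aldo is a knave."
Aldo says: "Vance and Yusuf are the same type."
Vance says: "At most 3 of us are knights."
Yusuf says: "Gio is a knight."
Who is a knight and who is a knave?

Knights: Ines, Gio, Sam, and Yusuf. Knaves: Alice, Aldo, and Vance.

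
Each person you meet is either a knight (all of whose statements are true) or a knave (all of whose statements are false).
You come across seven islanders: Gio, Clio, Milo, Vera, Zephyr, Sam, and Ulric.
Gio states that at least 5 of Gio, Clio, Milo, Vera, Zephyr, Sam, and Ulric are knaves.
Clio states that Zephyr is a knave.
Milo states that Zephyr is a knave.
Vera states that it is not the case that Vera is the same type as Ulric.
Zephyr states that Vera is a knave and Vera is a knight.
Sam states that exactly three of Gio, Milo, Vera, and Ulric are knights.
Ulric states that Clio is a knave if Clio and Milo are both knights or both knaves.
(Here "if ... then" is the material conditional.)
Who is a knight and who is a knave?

Gio is a knave, Clio is a knight, Milo is a knight, Vera is a knight, Zephyr is a knave, Sam is a knave, and Ulric is a knave.

Since Gio is a knave, "at least 5 of Gio, Clio, Milo, Vera, Zephyr, Sam, and Ulric are knaves" needs to be false, which holds.
Clio is a knight, and the claim "Zephyr is a knave" is indeed true.
Milo is a knight, and the claim "Zephyr is a knave" is indeed true.
Since Vera is a knight, "it is not the case that Vera is the same type as Ulric" needs to be true, which holds.
Zephyr is a knave, and the claim "Vera is a knave and Vera is a knight" is indeed false.
Sam is a knave, and the claim "exactly three of Gio, Milo, Vera, and Ulric are knights" is indeed false.
Ulric (knave): "Clio is a knave if Clio and Milo are both knights or both knaves" — false. ✓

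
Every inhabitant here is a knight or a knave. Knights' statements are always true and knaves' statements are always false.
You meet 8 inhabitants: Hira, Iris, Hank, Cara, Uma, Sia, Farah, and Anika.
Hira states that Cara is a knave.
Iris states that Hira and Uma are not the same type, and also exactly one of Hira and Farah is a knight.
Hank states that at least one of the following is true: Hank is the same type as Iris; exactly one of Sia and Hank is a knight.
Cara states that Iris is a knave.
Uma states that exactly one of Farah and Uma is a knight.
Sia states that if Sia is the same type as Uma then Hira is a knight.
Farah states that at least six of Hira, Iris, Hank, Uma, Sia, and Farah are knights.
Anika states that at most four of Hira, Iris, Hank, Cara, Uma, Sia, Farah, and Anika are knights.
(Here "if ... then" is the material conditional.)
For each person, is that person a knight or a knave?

Since Hira is a knave, "Cara is a knave" needs to be false, which holds.
Iris is a knave, so "Hira and Uma are not the same type, and also exactly one of Hira and Farah is a knight" must be false — and it is.
Hank is a knight; "at least one of the following is true: Hank is the same type as Iris; exactly one of Sia and Hank is a knight" is True, as required.
Since Cara is a knight, "Iris is a knave" needs to be True, which holds.
Uma (knave): "exactly one of Farah and Uma is a knight" — false. ✓
Since Sia is a knave, "if Sia is the same type as Uma then Hira is a knight" needs to be false, which holds.
Farah is a knave; "at least six of Hira, Iris, Hank, Uma, Sia, and Farah are knights" is false, as required.
Anika is a knight, and the claim "at most four of Hira, Iris, Hank, Cara, Uma, Sia, Farah, and Anika are knights" is indeed True.

Hira is a knave, Iris is a knave, Hank is a knight, Cara is a knight, Uma is a knave, Sia is a knave, Farah is a knave, and Anika is a knight.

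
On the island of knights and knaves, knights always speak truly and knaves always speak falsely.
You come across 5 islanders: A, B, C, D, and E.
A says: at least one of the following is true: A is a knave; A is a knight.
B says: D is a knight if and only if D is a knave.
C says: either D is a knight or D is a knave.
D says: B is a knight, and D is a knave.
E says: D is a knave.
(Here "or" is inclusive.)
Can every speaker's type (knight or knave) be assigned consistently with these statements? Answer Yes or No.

Yes

One consistent assignment: A=knight, B=knave, C=knight, D=knave, E=knight.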